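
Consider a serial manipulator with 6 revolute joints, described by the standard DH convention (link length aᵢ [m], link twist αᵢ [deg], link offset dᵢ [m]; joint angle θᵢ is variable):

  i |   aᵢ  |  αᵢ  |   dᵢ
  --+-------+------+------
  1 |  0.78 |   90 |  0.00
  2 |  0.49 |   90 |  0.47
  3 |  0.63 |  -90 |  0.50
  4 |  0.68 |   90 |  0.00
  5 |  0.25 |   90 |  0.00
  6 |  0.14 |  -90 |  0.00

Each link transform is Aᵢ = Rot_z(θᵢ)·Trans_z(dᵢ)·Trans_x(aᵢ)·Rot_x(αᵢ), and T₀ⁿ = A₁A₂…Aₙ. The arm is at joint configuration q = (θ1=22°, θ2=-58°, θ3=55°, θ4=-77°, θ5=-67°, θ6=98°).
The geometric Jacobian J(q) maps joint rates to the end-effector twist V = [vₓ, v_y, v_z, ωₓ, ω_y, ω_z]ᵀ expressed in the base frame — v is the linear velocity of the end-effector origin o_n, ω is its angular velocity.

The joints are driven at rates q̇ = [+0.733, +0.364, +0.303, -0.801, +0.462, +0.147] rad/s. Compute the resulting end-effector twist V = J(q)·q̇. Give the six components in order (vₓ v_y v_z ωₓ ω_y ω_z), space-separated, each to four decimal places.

0.6105 0.7561 0.1886 -0.2018 0.4815 0.2247

o_n = [0.5655, -0.7375, -1.5670]
J₁: ẑ×o_n = [0.7375, 0.5655, -0.0000], ω = ẑ
J2: z=[0.3746, -0.9272, 0.0000] o=[0.7232, 0.2922, 0.0000] → [1.4529, 0.5870, -0.5319, 0.3746, -0.9272, 0.0000]
J3: z=[-0.7863, -0.3177, -0.5299] o=[1.1400, -0.0463, -0.4155] → [-0.0004, -0.6010, 0.3609, -0.7863, -0.3177, -0.5299]
J4: z=[-0.1876, -0.6944, 0.6947] o=[1.1177, -0.6119, -0.9869] → [0.4901, -0.4925, -0.3599, -0.1876, -0.6944, 0.6947]
J5: z=[-0.7505, 0.5576, 0.3547] o=[0.6868, -0.9212, -1.4125] → [-0.1514, -0.1590, -0.0702, -0.7505, 0.5576, 0.3547]
J6: z=[0.6566, 0.6900, 0.3046] o=[0.6681, -0.8058, -1.6335] → [0.0250, -0.0748, 0.1156, 0.6566, 0.6900, 0.3046]
V = J·q̇ = [0.6105, 0.7561, 0.1886, -0.2018, 0.4815, 0.2247]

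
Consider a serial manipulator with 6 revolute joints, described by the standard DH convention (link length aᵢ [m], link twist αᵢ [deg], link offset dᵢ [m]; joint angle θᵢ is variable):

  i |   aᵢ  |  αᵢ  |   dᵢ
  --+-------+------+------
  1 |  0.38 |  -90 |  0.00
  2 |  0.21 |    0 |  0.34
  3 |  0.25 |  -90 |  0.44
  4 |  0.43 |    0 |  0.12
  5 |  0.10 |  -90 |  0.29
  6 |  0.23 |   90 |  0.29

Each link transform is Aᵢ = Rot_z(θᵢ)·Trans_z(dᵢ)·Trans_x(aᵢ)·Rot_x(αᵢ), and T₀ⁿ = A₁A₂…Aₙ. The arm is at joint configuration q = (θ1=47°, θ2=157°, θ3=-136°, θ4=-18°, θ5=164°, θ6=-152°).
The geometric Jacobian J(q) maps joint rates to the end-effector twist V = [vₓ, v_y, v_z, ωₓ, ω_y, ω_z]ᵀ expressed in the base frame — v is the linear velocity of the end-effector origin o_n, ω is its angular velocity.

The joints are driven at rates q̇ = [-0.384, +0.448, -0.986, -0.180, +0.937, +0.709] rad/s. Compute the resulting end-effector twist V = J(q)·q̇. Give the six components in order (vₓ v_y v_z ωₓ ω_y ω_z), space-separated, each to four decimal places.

0.6868 0.5602 0.0952 -0.4739 -0.4351 -0.9486

o_n = [-0.5142, 1.2242, -0.7743]
J₁: ẑ×o_n = [-1.2242, -0.5142, 0.0000], ω = ẑ
J2: z=[-0.7314, 0.6820, 0.0000] o=[0.2592, 0.2779, 0.0000] → [-0.5281, -0.5663, -0.1646, -0.7314, 0.6820, 0.0000]
J3: z=[-0.7314, 0.6820, 0.0000] o=[-0.1213, 0.3684, -0.0821] → [-0.4721, -0.5063, -0.3579, -0.7314, 0.6820, 0.0000]
J4: z=[-0.2444, -0.2621, -0.9336] o=[-0.2840, 0.8392, -0.1716] → [0.5174, 0.0676, -0.1544, -0.2444, -0.2621, -0.9336]
J5: z=[-0.2444, -0.2621, -0.9336] o=[-0.1501, 1.1776, -0.4302] → [0.1337, 0.2558, -0.1068, -0.2444, -0.2621, -0.9336]
J6: z=[-0.9624, 0.1836, 0.2004] o=[-0.2328, 1.0068, -0.6713] → [-0.0625, -0.1555, -0.1575, -0.9624, 0.1836, 0.2004]
V = J·q̇ = [0.6868, 0.5602, 0.0952, -0.4739, -0.4351, -0.9486]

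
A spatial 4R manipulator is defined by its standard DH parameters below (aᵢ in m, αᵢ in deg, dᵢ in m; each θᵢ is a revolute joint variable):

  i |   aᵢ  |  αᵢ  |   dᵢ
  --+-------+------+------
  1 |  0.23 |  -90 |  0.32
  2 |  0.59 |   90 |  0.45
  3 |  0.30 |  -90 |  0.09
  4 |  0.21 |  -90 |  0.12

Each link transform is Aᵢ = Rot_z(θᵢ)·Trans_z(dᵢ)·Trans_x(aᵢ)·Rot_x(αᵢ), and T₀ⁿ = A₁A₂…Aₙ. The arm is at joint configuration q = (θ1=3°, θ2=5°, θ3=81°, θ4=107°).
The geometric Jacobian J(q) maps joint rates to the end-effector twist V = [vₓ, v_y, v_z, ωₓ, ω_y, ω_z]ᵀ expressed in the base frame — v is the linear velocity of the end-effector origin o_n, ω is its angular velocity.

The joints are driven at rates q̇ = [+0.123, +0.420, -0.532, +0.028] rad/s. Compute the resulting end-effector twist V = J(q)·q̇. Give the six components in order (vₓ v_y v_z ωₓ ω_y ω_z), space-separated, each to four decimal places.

-0.0241 0.1260 -0.2188 -0.0960 0.4199 -0.4046

o_n = [0.6893, 0.7415, 0.1653]
J₁: ẑ×o_n = [-0.7415, 0.6893, 0.0000], ω = ẑ
J2: z=[-0.0523, 0.9986, 0.0000] o=[0.2297, 0.0120, 0.3200] → [-0.1545, -0.0081, -0.4972, -0.0523, 0.9986, 0.0000]
J3: z=[0.0870, 0.0046, 0.9962] o=[0.7931, 0.4922, 0.2686] → [-0.2489, -0.0944, 0.0222, 0.0870, 0.0046, 0.9962]
J4: z=[-0.9908, 0.1047, 0.0861] o=[0.8321, 0.7909, 0.3541] → [-0.0155, -0.1994, 0.0639, -0.9908, 0.1047, 0.0861]
V = J·q̇ = [-0.0241, 0.1260, -0.2188, -0.0960, 0.4199, -0.4046]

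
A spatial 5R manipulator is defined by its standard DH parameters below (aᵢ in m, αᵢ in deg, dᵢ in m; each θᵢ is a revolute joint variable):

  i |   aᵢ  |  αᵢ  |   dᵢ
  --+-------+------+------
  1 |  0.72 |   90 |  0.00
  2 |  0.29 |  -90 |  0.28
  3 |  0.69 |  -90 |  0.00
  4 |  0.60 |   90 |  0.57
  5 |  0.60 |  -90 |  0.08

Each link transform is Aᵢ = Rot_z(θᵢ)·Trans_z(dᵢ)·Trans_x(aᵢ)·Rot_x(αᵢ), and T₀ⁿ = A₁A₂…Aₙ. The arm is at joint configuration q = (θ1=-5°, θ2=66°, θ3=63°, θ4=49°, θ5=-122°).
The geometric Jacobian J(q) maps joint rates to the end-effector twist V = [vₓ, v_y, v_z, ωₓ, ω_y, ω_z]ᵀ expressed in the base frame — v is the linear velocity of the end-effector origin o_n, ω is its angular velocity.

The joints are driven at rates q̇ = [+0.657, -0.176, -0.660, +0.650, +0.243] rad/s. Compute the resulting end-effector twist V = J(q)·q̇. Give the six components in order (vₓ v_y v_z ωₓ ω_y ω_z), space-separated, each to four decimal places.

o_n = [1.1814, 0.4801, 0.5379]
J₁: ẑ×o_n = [-0.4801, 1.1814, 0.0000], ω = ẑ
J2: z=[-0.0872, -0.9962, 0.0000] o=[0.7173, -0.0628, 0.0000] → [-0.5358, 0.0469, 0.4150, -0.0872, -0.9962, 0.0000]
J3: z=[-0.9101, 0.0796, 0.4067] o=[0.8104, -0.3520, 0.2649] → [-0.3167, 0.3993, -0.7868, -0.9101, 0.0796, 0.4067]
J4: z=[-0.3215, 0.4838, -0.8140] o=[0.9909, 0.2494, 0.5511] → [0.1814, -0.1593, -0.1663, -0.3215, 0.4838, -0.8140]
J5: z=[-0.3996, 0.7100, 0.5799] o=[1.3227, 0.8322, 0.0662] → [0.5390, 0.1065, 0.2411, -0.3996, 0.7100, 0.5799]
V = J·q̇ = [0.2368, 0.4267, 0.3967, 0.3099, 0.6098, 0.0004]

0.2368 0.4267 0.3967 0.3099 0.6098 0.0004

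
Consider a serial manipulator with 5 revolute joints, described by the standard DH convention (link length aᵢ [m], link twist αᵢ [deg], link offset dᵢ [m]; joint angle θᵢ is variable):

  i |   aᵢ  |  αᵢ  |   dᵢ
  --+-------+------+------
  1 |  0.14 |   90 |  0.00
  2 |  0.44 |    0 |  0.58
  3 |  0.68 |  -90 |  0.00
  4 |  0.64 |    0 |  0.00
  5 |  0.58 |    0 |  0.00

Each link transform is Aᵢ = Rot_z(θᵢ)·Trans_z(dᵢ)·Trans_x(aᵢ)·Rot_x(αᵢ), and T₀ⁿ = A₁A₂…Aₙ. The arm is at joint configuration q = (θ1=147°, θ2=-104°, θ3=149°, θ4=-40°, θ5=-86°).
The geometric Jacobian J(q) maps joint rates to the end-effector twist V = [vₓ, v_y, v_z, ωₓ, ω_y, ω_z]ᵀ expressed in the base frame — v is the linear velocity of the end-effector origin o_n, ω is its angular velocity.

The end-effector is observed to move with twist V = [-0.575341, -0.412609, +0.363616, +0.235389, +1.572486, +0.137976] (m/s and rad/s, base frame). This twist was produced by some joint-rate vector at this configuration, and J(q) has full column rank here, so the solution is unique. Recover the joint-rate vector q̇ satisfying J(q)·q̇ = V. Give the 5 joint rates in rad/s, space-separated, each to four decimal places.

o_n = [0.2755, 1.5626, 0.1595]
J₁: ẑ×o_n = [-1.5626, 0.2755, 0.0000], ω = ẑ
J2: z=[0.5446, 0.8387, 0.0000] o=[-0.1174, 0.0762, 0.0000] → [0.1338, -0.0869, 0.4800, 0.5446, 0.8387, 0.0000]
J3: z=[0.5446, 0.8387, 0.0000] o=[0.2877, 0.5047, -0.4269] → [0.4918, -0.3194, 0.5864, 0.5446, 0.8387, 0.0000]
J4: z=[0.5930, -0.3851, 0.7071] o=[-0.1155, 0.7666, 0.0539] → [-0.6036, 0.2139, 0.6227, 0.5930, -0.3851, 0.7071]
J5: z=[0.5930, -0.3851, 0.7071] o=[-0.1822, 1.3004, 0.4006] → [-0.0926, 0.4666, 0.3318, 0.5930, -0.3851, 0.7071]
q̇ = J⁺·V = [0.7970, 0.8010, 0.6460, -0.3110, -0.6210]

0.7970 0.8010 0.6460 -0.3110 -0.6210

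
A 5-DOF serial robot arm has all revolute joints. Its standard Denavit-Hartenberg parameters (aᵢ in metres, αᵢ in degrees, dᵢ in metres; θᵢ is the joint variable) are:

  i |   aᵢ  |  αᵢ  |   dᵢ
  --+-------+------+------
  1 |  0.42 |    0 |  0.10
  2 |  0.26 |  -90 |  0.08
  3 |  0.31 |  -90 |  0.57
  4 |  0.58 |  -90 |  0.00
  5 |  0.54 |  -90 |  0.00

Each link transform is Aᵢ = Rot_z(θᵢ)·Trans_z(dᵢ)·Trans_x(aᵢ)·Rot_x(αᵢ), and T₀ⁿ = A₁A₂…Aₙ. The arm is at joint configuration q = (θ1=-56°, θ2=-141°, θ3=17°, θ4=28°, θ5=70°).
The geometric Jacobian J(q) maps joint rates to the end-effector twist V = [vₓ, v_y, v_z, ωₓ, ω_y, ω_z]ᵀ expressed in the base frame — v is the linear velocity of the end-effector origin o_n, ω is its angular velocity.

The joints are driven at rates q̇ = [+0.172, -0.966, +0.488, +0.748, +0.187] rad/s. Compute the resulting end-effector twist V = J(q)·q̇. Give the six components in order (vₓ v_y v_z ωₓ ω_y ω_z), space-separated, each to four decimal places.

0.5683 1.4878 -0.3961 0.1950 -0.3973 -1.4836

o_n = [-1.1183, -0.1551, 0.3772]
J₁: ẑ×o_n = [0.1551, -1.1183, 0.0000], ω = ẑ
J2: z=[0.0000, 0.0000, 1.0000] o=[0.2349, -0.3482, 0.1000] → [-0.1931, -1.3532, 0.0000, 0.0000, 0.0000, 1.0000]
J3: z=[-0.2924, -0.9563, 0.0000] o=[-0.0138, -0.2722, 0.1800] → [-0.1886, 0.0577, -1.0905, -0.2924, -0.9563, 0.0000]
J4: z=[0.2796, -0.0855, -0.9563] o=[-0.4639, -0.7306, 0.0894] → [0.5257, 0.5453, 0.1050, 0.2796, -0.0855, -0.9563]
J5: z=[0.6875, 0.7131, 0.1373] o=[-0.8527, -0.3270, -0.0604] → [0.2884, -0.3373, 0.3076, 0.6875, 0.7131, 0.1373]
V = J·q̇ = [0.5683, 1.4878, -0.3961, 0.1950, -0.3973, -1.4836]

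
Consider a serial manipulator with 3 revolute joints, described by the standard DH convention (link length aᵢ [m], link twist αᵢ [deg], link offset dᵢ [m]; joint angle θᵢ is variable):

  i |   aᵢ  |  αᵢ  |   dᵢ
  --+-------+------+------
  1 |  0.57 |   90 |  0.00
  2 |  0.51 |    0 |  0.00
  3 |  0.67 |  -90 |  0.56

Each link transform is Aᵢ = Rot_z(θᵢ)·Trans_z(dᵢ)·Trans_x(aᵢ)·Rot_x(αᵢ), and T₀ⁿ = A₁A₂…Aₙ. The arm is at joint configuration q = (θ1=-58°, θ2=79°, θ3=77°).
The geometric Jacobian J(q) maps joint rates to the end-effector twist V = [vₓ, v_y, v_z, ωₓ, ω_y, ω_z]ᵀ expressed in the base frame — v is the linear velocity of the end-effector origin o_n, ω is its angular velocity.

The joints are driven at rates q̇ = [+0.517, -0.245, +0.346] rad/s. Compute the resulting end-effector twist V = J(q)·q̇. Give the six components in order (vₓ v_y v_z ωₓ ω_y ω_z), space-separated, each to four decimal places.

0.2281 -0.3111 -0.0857 -0.0857 -0.0535 0.5170

o_n = [-0.4456, -0.3436, 0.7731]
J₁: ẑ×o_n = [0.3436, -0.4456, 0.0000], ω = ẑ
J2: z=[-0.8480, -0.5299, 0.0000] o=[0.3021, -0.4834, 0.0000] → [-0.4097, 0.6557, -0.5148, -0.8480, -0.5299, 0.0000]
J3: z=[-0.8480, -0.5299, 0.0000] o=[0.3536, -0.5659, 0.5006] → [-0.1444, 0.2311, -0.6121, -0.8480, -0.5299, 0.0000]
V = J·q̇ = [0.2281, -0.3111, -0.0857, -0.0857, -0.0535, 0.5170]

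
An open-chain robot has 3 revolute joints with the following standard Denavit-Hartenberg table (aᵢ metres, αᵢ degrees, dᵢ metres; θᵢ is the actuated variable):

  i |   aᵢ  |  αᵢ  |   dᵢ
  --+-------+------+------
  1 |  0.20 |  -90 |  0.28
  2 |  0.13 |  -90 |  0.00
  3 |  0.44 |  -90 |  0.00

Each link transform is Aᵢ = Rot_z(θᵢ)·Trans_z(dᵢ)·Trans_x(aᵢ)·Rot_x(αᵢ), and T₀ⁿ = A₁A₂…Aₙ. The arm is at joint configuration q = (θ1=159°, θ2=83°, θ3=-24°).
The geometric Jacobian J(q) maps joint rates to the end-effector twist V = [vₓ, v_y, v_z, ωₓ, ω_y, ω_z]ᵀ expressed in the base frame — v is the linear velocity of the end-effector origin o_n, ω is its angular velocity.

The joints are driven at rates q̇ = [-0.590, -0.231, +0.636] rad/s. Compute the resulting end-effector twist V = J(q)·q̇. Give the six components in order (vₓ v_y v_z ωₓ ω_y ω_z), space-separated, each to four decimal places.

o_n = [-0.3114, -0.0722, -0.2480]
J₁: ẑ×o_n = [0.0722, -0.3114, 0.0000], ω = ẑ
J2: z=[-0.3584, -0.9336, 0.0000] o=[-0.1867, 0.0717, 0.2800] → [0.4929, -0.1892, -0.0648, -0.3584, -0.9336, 0.0000]
J3: z=[0.9266, -0.3557, -0.1219] o=[-0.2015, 0.0774, 0.1510] → [0.1237, 0.3831, -0.1776, 0.9266, -0.3557, -0.1219]
V = J·q̇ = [-0.0778, 0.4711, -0.0980, 0.6721, -0.0106, -0.6675]

-0.0778 0.4711 -0.0980 0.6721 -0.0106 -0.6675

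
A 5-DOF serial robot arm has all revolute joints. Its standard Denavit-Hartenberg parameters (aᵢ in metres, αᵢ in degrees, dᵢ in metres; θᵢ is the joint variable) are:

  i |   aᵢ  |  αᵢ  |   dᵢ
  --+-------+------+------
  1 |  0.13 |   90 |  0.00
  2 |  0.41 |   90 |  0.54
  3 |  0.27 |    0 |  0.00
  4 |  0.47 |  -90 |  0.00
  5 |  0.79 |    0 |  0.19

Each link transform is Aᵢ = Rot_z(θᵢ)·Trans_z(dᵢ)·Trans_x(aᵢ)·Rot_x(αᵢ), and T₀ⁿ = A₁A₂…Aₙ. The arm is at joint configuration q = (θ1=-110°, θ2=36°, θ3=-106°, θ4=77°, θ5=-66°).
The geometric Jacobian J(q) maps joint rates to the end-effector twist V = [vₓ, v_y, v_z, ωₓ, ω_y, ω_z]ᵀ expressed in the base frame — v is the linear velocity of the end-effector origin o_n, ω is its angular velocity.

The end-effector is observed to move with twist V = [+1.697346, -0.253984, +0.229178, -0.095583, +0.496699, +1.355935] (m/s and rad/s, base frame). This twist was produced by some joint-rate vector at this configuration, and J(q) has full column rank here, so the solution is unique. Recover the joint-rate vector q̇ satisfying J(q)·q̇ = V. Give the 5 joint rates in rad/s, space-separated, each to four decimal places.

o_n = [-0.5586, -1.3505, 0.0743]
J₁: ẑ×o_n = [1.3505, -0.5586, 0.0000], ω = ẑ
J2: z=[-0.9397, 0.3420, 0.0000] o=[-0.0445, -0.1222, 0.0000] → [0.0254, 0.0698, 1.3301, -0.9397, 0.3420, 0.0000]
J3: z=[-0.2010, -0.5523, -0.8090] o=[-0.6653, -0.2492, 0.2410] → [-0.7990, -0.1199, 0.2804, -0.2010, -0.5523, -0.8090]
J4: z=[-0.2010, -0.5523, -0.8090] o=[-0.4009, -0.2814, 0.1972] → [-0.7971, 0.1029, 0.1278, -0.2010, -0.5523, -0.8090]
J5: z=[-0.9560, -0.0694, 0.2850] o=[-0.3005, -0.6718, 0.4389] → [0.2187, -0.4221, 0.6310, -0.9560, -0.0694, 0.2850]
q̇ = J⁺·V = [0.9210, 0.4320, -0.9410, 0.3340, -0.1970]

0.9210 0.4320 -0.9410 0.3340 -0.1970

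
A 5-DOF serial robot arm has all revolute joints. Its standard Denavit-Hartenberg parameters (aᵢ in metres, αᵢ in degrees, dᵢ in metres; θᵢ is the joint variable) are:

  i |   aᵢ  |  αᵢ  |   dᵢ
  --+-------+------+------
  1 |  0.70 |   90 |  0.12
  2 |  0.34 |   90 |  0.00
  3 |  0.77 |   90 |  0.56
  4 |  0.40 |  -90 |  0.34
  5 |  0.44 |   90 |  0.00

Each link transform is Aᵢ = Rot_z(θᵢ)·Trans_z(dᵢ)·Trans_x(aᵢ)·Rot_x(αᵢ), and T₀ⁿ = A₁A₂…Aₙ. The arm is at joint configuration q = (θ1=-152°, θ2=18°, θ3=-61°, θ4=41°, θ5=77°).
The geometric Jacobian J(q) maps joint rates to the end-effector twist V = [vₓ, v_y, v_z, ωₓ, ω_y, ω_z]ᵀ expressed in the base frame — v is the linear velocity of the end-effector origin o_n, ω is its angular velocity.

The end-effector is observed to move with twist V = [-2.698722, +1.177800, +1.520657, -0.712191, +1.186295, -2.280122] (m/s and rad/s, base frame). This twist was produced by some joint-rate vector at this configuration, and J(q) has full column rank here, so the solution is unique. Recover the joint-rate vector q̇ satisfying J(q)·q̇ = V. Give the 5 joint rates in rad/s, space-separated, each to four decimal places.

-0.7800 0.9370 0.7810 0.1300 0.8850

o_n = [-1.2270, -1.7395, -0.4231]
J₁: ẑ×o_n = [1.7395, -1.2270, 0.0000], ω = ẑ
J2: z=[-0.4695, 0.8829, 0.0000] o=[-0.6181, -0.3286, 0.1200] → [-0.4795, -0.2550, 1.2000, -0.4695, 0.8829, 0.0000]
J3: z=[-0.2728, -0.1451, -0.9511] o=[-0.9036, -0.4804, 0.2251] → [-1.1034, 0.1308, 0.2966, -0.2728, -0.1451, -0.9511]
J4: z=[0.9621, -0.0375, -0.2703] o=[-1.0537, -1.3230, -0.1922] → [-0.1039, 0.2690, -0.4072, 0.9621, -0.0375, -0.2703]
J5: z=[-0.2082, 0.5392, -0.8161] o=[-0.7971, -1.6723, -0.4884] → [-0.0196, 0.3644, 0.2458, -0.2082, 0.5392, -0.8161]
q̇ = J⁺·V = [-0.7800, 0.9370, 0.7810, 0.1300, 0.8850]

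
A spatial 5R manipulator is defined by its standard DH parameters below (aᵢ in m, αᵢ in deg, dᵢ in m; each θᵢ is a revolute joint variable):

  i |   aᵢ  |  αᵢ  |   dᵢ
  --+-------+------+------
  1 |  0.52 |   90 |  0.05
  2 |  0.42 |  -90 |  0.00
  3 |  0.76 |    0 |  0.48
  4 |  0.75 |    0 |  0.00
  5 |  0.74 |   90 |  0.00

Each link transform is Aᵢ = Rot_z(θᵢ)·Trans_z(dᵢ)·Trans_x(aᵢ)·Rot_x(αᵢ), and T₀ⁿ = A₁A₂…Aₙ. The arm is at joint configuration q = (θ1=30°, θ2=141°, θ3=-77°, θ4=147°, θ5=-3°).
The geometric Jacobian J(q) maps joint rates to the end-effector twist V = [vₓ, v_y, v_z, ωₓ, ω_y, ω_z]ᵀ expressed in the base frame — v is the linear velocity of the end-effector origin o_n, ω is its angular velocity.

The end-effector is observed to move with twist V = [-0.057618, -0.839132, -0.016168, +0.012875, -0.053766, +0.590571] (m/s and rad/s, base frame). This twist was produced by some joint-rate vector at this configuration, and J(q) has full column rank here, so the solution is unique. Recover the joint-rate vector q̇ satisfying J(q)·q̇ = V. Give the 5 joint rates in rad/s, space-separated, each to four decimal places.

0.6100 0.0530 -0.6040 -0.1600 0.7890

o_n = [-0.8990, 0.2263, 0.3923]
J₁: ẑ×o_n = [-0.2263, -0.8990, 0.0000], ω = ẑ
J2: z=[0.5000, -0.8660, 0.0000] o=[0.4503, 0.2600, 0.0500] → [-0.2964, -0.1711, -1.1854, 0.5000, -0.8660, 0.0000]
J3: z=[-0.5450, -0.3147, -0.7771] o=[0.1677, 0.0968, 0.3143] → [0.0761, 0.8714, -0.4062, -0.5450, -0.3147, -0.7771]
J4: z=[-0.5450, -0.3147, -0.7771] o=[0.1613, -0.7620, 0.0489] → [0.6600, 1.0111, -0.8722, -0.5450, -0.3147, -0.7771]
J5: z=[-0.5450, -0.3147, -0.7771] o=[-0.3638, -0.2513, 0.2103] → [0.3139, 0.5151, -0.4287, -0.5450, -0.3147, -0.7771]
q̇ = J⁺·V = [0.6100, 0.0530, -0.6040, -0.1600, 0.7890]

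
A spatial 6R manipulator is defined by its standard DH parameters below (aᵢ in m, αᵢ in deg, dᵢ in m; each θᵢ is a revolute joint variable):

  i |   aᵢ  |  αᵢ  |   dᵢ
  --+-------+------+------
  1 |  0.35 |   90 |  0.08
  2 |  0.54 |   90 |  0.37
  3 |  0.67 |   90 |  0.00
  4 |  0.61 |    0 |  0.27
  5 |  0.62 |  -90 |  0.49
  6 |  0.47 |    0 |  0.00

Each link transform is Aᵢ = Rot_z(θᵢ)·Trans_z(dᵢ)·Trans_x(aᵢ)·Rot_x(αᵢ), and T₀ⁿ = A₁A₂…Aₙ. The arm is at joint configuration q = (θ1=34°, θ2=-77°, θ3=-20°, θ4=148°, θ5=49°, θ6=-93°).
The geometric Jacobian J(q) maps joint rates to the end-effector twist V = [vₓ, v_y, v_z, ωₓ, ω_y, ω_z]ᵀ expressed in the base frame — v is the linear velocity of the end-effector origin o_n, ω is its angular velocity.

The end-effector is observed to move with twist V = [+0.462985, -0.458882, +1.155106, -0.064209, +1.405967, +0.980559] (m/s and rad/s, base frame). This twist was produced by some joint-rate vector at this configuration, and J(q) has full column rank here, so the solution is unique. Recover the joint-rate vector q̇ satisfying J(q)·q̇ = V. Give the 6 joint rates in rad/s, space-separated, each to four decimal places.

o_n = [-0.2405, 0.6130, 0.3115]
J₁: ẑ×o_n = [-0.6130, -0.2405, 0.0000], ω = ẑ
J2: z=[0.5592, -0.8290, 0.0000] o=[0.2902, 0.1957, 0.0800] → [-0.1919, -0.1295, -0.2065, 0.5592, -0.8290, 0.0000]
J3: z=[-0.8078, -0.5449, -0.2250] o=[0.5978, -0.0431, -0.4462] → [-0.2652, 0.8006, -0.9867, -0.8078, -0.5449, -0.2250]
J4: z=[-0.5893, 0.7360, 0.3333] o=[0.5870, 0.2261, -1.0596] → [0.8802, 0.5322, 0.3810, -0.5893, 0.7360, 0.3333]
J5: z=[-0.5893, 0.7360, 0.3333] o=[0.1751, 0.0408, -0.5687] → [0.4572, 0.3802, -0.0313, -0.5893, 0.7360, 0.3333]
J6: z=[0.7678, 0.6385, -0.0526] o=[0.0423, 0.2621, 0.1782] → [0.1035, -0.0875, 0.4500, 0.7678, 0.6385, -0.0526]
q̇ = J⁺·V = [0.5880, -0.6720, -0.8790, 0.4920, 0.0800, -0.0800]

0.5880 -0.6720 -0.8790 0.4920 0.0800 -0.0800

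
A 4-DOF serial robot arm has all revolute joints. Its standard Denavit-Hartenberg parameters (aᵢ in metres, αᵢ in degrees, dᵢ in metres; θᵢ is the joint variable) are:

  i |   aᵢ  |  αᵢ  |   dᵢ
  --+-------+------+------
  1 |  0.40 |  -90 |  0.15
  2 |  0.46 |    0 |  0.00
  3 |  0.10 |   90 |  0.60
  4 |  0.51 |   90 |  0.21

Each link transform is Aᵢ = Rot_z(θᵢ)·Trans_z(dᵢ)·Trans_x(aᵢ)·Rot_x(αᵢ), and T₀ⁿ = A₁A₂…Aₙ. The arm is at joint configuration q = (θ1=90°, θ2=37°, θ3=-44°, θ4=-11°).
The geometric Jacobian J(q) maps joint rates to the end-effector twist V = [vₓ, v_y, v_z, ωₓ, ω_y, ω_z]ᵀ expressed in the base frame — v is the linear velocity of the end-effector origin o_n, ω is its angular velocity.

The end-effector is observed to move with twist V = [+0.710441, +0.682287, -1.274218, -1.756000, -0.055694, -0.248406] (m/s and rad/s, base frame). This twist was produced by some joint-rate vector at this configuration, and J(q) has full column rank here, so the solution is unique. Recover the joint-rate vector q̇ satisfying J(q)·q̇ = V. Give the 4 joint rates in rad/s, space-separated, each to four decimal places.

-0.7020 0.7560 1.0000 0.4570

o_n = [-0.5027, 1.3379, 0.1548]
J₁: ẑ×o_n = [-1.3379, -0.5027, 0.0000], ω = ẑ
J2: z=[-1.0000, 0.0000, 0.0000] o=[0.0000, 0.4000, 0.1500] → [-0.0000, 0.0048, -0.9379, -1.0000, 0.0000, 0.0000]
J3: z=[-1.0000, 0.0000, 0.0000] o=[0.0000, 0.7674, -0.1268] → [-0.0000, 0.2816, -0.5706, -1.0000, 0.0000, 0.0000]
J4: z=[-0.0000, -0.1219, 0.9925] o=[-0.6000, 0.8666, -0.1146] → [-0.5006, 0.0966, 0.0119, -0.0000, -0.1219, 0.9925]
q̇ = J⁺·V = [-0.7020, 0.7560, 1.0000, 0.4570]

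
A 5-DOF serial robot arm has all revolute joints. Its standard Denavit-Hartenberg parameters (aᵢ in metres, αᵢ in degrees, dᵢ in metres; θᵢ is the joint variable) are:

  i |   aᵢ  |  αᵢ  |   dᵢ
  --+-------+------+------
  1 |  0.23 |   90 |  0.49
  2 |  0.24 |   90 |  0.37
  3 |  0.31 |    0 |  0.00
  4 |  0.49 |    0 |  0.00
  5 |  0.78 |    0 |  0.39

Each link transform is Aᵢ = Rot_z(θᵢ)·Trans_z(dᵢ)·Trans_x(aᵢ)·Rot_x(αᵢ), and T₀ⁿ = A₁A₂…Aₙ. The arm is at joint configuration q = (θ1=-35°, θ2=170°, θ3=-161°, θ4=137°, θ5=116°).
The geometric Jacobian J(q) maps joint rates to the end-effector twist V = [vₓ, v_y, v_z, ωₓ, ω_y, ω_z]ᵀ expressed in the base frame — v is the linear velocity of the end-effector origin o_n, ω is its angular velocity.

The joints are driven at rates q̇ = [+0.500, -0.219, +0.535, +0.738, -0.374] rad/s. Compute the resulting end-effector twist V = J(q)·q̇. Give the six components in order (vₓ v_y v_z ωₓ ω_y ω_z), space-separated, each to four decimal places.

o_n = [-0.5396, -0.6590, 0.9379]
J₁: ẑ×o_n = [0.6590, -0.5396, 0.0000], ω = ẑ
J2: z=[-0.5736, -0.8192, 0.0000] o=[0.1884, -0.1319, 0.4900] → [-0.3669, 0.2569, -0.2940, -0.5736, -0.8192, 0.0000]
J3: z=[0.1422, -0.0996, 0.9848] o=[-0.2174, -0.2994, 0.5317] → [0.3136, -0.3750, -0.0832, 0.1422, -0.0996, 0.9848]
J4: z=[0.1422, -0.0996, 0.9848] o=[0.0769, -0.3823, 0.4808] → [0.2269, -0.6721, -0.1008, 0.1422, -0.0996, 0.9848]
J5: z=[0.1422, -0.0996, 0.9848] o=[-0.1699, 0.0338, 0.5585] → [0.6445, -0.4180, -0.1354, 0.1422, -0.0996, 0.9848]
V = J·q̇ = [0.5041, -0.8664, -0.0039, 0.2535, 0.0899, 1.3853]

0.5041 -0.8664 -0.0039 0.2535 0.0899 1.3853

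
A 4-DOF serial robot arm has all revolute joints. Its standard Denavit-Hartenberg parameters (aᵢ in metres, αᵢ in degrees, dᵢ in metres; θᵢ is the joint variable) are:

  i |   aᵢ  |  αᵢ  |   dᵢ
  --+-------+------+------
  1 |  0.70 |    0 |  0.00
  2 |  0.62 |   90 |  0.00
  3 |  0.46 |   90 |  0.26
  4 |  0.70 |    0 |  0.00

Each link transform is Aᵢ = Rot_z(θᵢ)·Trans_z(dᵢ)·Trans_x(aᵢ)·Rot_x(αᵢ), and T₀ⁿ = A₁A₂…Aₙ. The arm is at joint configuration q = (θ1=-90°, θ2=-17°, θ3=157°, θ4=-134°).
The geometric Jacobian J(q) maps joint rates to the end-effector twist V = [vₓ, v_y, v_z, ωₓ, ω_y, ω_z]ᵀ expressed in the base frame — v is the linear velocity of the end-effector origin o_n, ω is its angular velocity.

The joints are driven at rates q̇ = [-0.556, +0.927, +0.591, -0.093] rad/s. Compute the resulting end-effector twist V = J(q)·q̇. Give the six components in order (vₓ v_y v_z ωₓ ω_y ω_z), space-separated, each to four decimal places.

-0.1919 -0.0173 -0.0040 -0.5546 0.2075 0.2854

o_n = [0.0446, -1.3872, -0.0103]
J₁: ẑ×o_n = [1.3872, 0.0446, -0.0000], ω = ẑ
J2: z=[0.0000, 0.0000, 1.0000] o=[0.0000, -0.7000, 0.0000] → [0.6872, 0.0446, -0.0000, 0.0000, 0.0000, 1.0000]
J3: z=[-0.9563, 0.2924, 0.0000] o=[-0.1813, -1.2929, 0.0000] → [-0.0030, -0.0098, 0.0242, -0.9563, 0.2924, 0.0000]
J4: z=[-0.1142, -0.3737, 0.9205] o=[-0.3061, -0.8120, 0.1797] → [0.6005, 0.3011, 0.1967, -0.1142, -0.3737, 0.9205]
V = J·q̇ = [-0.1919, -0.0173, -0.0040, -0.5546, 0.2075, 0.2854]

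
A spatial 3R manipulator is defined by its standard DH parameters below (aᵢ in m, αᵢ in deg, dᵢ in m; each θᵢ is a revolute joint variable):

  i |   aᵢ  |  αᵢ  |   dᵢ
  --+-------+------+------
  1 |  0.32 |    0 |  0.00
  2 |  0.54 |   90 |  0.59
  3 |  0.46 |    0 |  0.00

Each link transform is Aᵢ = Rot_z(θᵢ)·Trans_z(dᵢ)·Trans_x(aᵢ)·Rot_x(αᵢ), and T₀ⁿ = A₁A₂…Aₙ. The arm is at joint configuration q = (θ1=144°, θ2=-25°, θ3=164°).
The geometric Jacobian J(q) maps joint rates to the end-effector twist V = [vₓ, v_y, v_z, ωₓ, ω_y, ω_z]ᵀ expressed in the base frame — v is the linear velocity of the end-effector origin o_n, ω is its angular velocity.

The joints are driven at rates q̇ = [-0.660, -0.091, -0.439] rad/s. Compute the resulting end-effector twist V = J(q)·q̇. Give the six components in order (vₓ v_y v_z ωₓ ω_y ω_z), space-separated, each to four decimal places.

o_n = [-0.3063, 0.2736, 0.7168]
J₁: ẑ×o_n = [-0.2736, -0.3063, 0.0000], ω = ẑ
J2: z=[0.0000, 0.0000, 1.0000] o=[-0.2589, 0.1881, 0.0000] → [-0.0856, -0.0474, 0.0000, 0.0000, 0.0000, 1.0000]
J3: z=[0.8746, 0.4848, 0.0000] o=[-0.5207, 0.6604, 0.5900] → [0.0615, -0.1109, -0.4422, 0.8746, 0.4848, 0.0000]
V = J·q̇ = [0.1614, 0.2552, 0.1941, -0.3840, -0.2128, -0.7510]

0.1614 0.2552 0.1941 -0.3840 -0.2128 -0.7510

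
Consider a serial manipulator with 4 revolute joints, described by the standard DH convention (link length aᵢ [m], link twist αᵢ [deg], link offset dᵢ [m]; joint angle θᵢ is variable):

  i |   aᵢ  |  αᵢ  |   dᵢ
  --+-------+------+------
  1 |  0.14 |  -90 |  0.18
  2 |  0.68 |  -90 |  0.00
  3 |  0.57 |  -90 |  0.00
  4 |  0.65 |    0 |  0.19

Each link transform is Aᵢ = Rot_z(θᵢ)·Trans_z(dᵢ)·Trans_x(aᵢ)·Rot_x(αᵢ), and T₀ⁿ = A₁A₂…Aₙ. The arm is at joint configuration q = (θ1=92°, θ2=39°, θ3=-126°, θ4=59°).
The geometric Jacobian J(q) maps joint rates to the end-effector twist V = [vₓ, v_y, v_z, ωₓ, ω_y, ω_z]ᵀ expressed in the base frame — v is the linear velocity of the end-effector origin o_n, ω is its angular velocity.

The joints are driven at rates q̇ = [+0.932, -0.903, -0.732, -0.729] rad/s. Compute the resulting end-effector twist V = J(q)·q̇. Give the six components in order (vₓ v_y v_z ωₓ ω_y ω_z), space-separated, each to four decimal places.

-0.6636 -1.8491 0.8777 1.3306 0.0488 1.8720

o_n = [-0.8685, 0.6954, 0.4230]
J₁: ẑ×o_n = [-0.6954, -0.8685, 0.0000], ω = ẑ
J2: z=[-0.9994, -0.0349, 0.0000] o=[-0.0049, 0.1399, 0.1800] → [-0.0085, 0.2429, -0.5853, -0.9994, -0.0349, 0.0000]
J3: z=[0.0220, -0.6289, -0.7771] o=[-0.0233, 0.6681, -0.2479] → [-0.4008, 0.6420, -0.5309, 0.0220, -0.6289, -0.7771]
J4: z=[-0.6094, 0.6078, -0.5091] o=[-0.4751, 0.3917, -0.0371] → [0.4342, 0.4806, 0.0541, -0.6094, 0.6078, -0.5091]
V = J·q̇ = [-0.6636, -1.8491, 0.8777, 1.3306, 0.0488, 1.8720]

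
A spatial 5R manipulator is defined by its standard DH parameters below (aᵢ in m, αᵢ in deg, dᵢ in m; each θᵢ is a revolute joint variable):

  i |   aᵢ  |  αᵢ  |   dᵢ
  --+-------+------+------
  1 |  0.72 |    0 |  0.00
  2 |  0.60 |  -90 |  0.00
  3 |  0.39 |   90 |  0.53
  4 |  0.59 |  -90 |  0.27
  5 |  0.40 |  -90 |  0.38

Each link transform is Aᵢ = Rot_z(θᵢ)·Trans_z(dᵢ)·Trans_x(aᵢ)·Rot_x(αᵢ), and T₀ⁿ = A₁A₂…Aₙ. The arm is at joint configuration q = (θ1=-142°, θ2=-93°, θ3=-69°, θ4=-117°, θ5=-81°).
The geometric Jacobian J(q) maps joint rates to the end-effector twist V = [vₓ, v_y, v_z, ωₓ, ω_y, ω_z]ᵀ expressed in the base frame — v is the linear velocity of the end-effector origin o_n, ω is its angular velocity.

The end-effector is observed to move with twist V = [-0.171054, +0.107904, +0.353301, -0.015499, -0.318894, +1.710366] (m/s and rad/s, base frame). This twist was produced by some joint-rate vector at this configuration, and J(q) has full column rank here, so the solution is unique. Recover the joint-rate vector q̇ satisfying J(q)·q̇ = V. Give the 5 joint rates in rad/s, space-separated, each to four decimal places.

0.5820 0.7700 0.3200 0.3640 0.2740

o_n = [-0.4608, -0.2050, 0.6419]
J₁: ẑ×o_n = [0.2050, -0.4608, 0.0000], ω = ẑ
J2: z=[0.0000, 0.0000, 1.0000] o=[-0.5674, -0.4433, 0.0000] → [-0.2383, 0.1066, 0.0000, 0.0000, 0.0000, 1.0000]
J3: z=[-0.8192, -0.5736, 0.0000] o=[-0.9115, 0.0482, 0.0000] → [-0.3682, 0.5259, 0.4660, -0.8192, -0.5736, 0.0000]
J4: z=[0.5355, -0.7647, 0.3584] o=[-1.4258, -0.1413, 0.3641] → [-0.1896, 0.1971, 0.7039, 0.5355, -0.7647, 0.3584]
J5: z=[0.1887, 0.5220, 0.8318] o=[-0.7956, -0.1249, 0.2108] → [0.2917, 0.1971, -0.1899, 0.1887, 0.5220, 0.8318]
q̇ = J⁺·V = [0.5820, 0.7700, 0.3200, 0.3640, 0.2740]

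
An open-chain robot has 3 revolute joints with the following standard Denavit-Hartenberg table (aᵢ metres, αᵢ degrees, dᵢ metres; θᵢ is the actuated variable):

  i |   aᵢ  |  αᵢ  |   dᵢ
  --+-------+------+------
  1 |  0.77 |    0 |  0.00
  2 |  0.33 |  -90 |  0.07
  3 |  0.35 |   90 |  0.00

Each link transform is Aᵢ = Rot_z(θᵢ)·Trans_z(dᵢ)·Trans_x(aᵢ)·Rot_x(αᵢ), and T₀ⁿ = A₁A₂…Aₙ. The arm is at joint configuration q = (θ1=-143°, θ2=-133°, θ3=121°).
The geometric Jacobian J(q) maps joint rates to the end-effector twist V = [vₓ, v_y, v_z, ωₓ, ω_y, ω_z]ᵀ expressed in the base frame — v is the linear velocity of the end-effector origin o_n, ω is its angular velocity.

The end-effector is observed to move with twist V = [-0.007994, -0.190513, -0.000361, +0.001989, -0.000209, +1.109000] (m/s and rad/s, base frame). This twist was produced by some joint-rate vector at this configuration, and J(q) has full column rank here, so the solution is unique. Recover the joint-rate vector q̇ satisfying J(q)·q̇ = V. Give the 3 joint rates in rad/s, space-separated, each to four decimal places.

0.3390 0.7700 -0.0020

o_n = [-0.5993, -0.3145, -0.2300]
J₁: ẑ×o_n = [0.3145, -0.5993, 0.0000], ω = ẑ
J2: z=[0.0000, 0.0000, 1.0000] o=[-0.6149, -0.4634, 0.0000] → [-0.1489, 0.0157, 0.0000, 0.0000, 0.0000, 1.0000]
J3: z=[-0.9945, 0.1045, 0.0000] o=[-0.5805, -0.1352, 0.0700] → [-0.0314, -0.2984, 0.1803, -0.9945, 0.1045, 0.0000]
q̇ = J⁺·V = [0.3390, 0.7700, -0.0020]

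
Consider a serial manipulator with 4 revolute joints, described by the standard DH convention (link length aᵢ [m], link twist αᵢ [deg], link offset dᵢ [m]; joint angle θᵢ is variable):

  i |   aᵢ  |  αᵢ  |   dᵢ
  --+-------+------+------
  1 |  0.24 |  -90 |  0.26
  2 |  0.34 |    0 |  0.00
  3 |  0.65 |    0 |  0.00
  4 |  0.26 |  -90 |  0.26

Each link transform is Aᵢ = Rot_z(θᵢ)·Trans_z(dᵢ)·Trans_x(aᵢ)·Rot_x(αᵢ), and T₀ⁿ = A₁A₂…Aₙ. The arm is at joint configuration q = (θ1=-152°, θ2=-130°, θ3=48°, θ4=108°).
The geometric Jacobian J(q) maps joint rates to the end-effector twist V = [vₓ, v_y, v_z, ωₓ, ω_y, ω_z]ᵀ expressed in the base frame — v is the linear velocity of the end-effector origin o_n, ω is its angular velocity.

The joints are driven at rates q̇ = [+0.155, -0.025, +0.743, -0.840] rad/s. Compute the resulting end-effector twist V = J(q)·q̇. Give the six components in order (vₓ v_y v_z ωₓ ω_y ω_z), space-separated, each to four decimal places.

o_n = [-0.1831, -0.3918, 1.0502]
J₁: ẑ×o_n = [0.3918, -0.1831, 0.0000], ω = ẑ
J2: z=[0.4695, -0.8829, 0.0000] o=[-0.2119, -0.1127, 0.2600] → [-0.6977, -0.3710, -0.1056, 0.4695, -0.8829, 0.0000]
J3: z=[0.4695, -0.8829, 0.0000] o=[-0.0189, -0.0101, 0.5205] → [-0.4677, -0.2487, -0.3241, 0.4695, -0.8829, 0.0000]
J4: z=[0.4695, -0.8829, 0.0000] o=[-0.0988, -0.0525, 1.1641] → [0.1006, 0.0535, -0.2337, 0.4695, -0.8829, 0.0000]
V = J·q̇ = [-0.3539, -0.2488, -0.0419, -0.0573, 0.1077, 0.1550]

-0.3539 -0.2488 -0.0419 -0.0573 0.1077 0.1550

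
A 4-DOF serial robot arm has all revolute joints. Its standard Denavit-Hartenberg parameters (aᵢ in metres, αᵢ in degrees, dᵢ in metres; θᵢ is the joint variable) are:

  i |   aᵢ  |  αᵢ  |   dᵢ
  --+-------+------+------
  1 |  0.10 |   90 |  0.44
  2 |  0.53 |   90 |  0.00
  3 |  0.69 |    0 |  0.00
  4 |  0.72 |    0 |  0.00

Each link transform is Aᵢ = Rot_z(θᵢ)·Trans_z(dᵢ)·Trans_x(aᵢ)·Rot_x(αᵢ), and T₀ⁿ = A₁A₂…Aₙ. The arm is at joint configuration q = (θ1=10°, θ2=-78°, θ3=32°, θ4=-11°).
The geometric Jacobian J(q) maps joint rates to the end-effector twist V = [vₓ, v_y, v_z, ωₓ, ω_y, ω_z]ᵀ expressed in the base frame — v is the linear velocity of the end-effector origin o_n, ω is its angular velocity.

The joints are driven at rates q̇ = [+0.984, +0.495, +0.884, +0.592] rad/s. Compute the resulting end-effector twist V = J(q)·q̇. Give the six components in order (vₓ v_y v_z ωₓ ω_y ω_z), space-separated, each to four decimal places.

1.4940 -0.7980 0.8726 -1.3359 -0.7382 0.6771

o_n = [0.5727, -0.5323, -1.3083]
J₁: ẑ×o_n = [0.5323, 0.5727, -0.0000], ω = ẑ
J2: z=[0.1736, -0.9848, 0.0000] o=[0.0985, 0.0174, 0.4400] → [1.7217, 0.3036, 0.3716, 0.1736, -0.9848, 0.0000]
J3: z=[-0.9633, -0.1699, -0.2079] o=[0.2070, 0.0365, -0.0784] → [0.0906, -1.2607, 0.6100, -0.9633, -0.1699, -0.2079]
J4: z=[-0.9633, -0.1699, -0.2079] o=[0.3903, -0.3025, -0.6508] → [0.0639, -0.6713, 0.2524, -0.9633, -0.1699, -0.2079]
V = J·q̇ = [1.4940, -0.7980, 0.8726, -1.3359, -0.7382, 0.6771]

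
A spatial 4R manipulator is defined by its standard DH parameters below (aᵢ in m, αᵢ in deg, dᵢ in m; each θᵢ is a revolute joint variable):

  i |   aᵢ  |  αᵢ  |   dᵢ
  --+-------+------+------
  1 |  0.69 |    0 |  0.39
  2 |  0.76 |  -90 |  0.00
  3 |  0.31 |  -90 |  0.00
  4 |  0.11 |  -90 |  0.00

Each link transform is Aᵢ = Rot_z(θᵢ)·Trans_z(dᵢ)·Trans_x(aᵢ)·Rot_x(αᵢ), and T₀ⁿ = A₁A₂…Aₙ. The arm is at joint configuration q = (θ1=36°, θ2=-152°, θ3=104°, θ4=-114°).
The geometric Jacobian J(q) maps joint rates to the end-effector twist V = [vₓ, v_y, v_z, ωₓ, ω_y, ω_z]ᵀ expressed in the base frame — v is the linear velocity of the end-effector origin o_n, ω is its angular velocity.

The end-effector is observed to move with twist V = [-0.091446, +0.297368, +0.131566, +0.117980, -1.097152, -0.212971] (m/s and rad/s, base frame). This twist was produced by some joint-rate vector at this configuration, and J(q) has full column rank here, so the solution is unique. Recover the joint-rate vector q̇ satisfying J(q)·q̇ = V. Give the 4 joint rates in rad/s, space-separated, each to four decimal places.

0.3010 -0.2810 0.5870 -0.9630

o_n = [0.3435, -0.2639, 0.1326]
J₁: ẑ×o_n = [0.2639, 0.3435, -0.0000], ω = ẑ
J2: z=[0.0000, 0.0000, 1.0000] o=[0.5582, 0.4056, 0.3900] → [0.6695, -0.2147, 0.0000, 0.0000, 0.0000, 1.0000]
J3: z=[0.8988, -0.4384, 0.0000] o=[0.2251, -0.2775, 0.3900] → [0.1128, 0.2313, 0.0642, 0.8988, -0.4384, 0.0000]
J4: z=[0.4253, 0.8721, 0.2419] o=[0.2579, -0.2101, 0.0892] → [0.0509, 0.0022, -0.0975, 0.4253, 0.8721, 0.2419]
q̇ = J⁺·V = [0.3010, -0.2810, 0.5870, -0.9630]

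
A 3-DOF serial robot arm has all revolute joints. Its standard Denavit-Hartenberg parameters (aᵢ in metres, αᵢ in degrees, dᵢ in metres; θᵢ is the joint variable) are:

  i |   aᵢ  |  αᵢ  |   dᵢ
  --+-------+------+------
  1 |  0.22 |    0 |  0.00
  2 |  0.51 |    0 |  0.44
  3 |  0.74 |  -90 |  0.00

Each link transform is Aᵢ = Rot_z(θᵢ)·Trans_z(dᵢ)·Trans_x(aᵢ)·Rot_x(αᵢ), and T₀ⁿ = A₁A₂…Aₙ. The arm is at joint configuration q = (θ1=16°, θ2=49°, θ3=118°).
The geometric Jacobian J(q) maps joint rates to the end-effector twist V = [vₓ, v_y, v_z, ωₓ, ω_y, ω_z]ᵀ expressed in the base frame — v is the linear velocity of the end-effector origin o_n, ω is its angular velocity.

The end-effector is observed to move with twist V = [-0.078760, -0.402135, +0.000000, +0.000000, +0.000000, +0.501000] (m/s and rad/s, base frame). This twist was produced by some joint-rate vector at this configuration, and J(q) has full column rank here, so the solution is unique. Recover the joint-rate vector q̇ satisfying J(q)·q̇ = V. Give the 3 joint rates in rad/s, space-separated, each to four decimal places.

o_n = [-0.3120, 0.4841, 0.4400]
J₁: ẑ×o_n = [-0.4841, -0.3120, 0.0000], ω = ẑ
J2: z=[0.0000, 0.0000, 1.0000] o=[0.2115, 0.0606, 0.0000] → [-0.4235, -0.5235, 0.0000, 0.0000, 0.0000, 1.0000]
J3: z=[0.0000, 0.0000, 1.0000] o=[0.4270, 0.5229, 0.4400] → [0.0387, -0.7390, 0.0000, 0.0000, 0.0000, 1.0000]
q̇ = J⁺·V = [-0.4240, 0.6920, 0.2330]

-0.4240 0.6920 0.2330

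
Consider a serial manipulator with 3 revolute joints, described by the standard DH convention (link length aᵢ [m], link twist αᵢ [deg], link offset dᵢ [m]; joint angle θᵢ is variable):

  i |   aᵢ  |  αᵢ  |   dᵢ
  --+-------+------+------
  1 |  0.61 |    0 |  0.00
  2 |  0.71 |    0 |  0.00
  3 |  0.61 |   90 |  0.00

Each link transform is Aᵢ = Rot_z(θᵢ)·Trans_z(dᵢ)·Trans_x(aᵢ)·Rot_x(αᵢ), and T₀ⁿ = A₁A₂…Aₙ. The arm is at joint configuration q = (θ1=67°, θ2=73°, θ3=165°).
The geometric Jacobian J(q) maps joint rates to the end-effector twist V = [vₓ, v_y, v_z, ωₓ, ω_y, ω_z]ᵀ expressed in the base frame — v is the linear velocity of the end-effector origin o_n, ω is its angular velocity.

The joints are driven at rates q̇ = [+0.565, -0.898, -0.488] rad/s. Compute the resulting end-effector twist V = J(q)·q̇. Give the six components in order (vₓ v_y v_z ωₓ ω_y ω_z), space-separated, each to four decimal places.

o_n = [0.0443, 0.5182, 0.0000]
J₁: ẑ×o_n = [-0.5182, 0.0443, 0.0000], ω = ẑ
J2: z=[0.0000, 0.0000, 1.0000] o=[0.2383, 0.5615, 0.0000] → [0.0433, -0.1940, 0.0000, 0.0000, 0.0000, 1.0000]
J3: z=[0.0000, 0.0000, 1.0000] o=[-0.3055, 1.0179, 0.0000] → [0.4997, 0.3499, -0.0000, 0.0000, 0.0000, 1.0000]
V = J·q̇ = [-0.5755, 0.0285, 0.0000, 0.0000, 0.0000, -0.8210]

-0.5755 0.0285 0.0000 0.0000 0.0000 -0.8210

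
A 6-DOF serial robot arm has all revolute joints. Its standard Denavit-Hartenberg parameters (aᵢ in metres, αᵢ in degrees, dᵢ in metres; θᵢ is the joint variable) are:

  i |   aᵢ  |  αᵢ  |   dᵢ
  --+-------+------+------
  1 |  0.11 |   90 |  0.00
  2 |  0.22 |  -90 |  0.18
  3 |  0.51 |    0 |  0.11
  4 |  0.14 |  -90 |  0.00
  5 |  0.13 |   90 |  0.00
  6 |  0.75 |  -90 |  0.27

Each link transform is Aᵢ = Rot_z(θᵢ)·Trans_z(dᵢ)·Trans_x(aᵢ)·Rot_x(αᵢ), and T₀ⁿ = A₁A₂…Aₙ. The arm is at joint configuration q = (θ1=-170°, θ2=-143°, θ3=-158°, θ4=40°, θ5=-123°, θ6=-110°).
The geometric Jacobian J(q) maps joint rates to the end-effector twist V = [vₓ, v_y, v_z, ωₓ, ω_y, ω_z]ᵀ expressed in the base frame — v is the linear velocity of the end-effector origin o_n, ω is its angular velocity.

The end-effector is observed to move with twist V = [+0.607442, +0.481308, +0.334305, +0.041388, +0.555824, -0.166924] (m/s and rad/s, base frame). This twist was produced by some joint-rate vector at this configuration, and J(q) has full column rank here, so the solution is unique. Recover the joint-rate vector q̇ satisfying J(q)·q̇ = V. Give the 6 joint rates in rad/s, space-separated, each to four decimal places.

-0.9280 0.6390 0.0790 -0.8190 -0.3540 -0.0910

o_n = [-0.7096, -0.1000, 0.6360]
J₁: ẑ×o_n = [0.1000, -0.7096, 0.0000], ω = ẑ
J2: z=[-0.1736, 0.9848, 0.0000] o=[-0.1083, -0.0191, 0.0000] → [0.6264, 0.1104, 0.6062, -0.1736, 0.9848, 0.0000]
J3: z=[-0.5927, -0.1045, -0.7986] o=[0.0334, 0.1887, -0.1324] → [-0.3109, 1.0489, 0.0935, -0.5927, -0.1045, -0.7986]
J4: z=[-0.5927, -0.1045, -0.7986] o=[-0.4368, 0.2997, 0.0643] → [-0.3790, 0.5567, 0.2084, -0.5927, -0.1045, -0.7986]
J5: z=[0.6129, 0.5848, -0.5314] o=[-0.5100, 0.4124, 0.1039] → [0.0389, -0.2201, -0.1973, 0.6129, 0.5848, -0.5314]
J6: z=[0.7611, -0.6177, 0.1980] o=[-0.5376, 0.3440, -0.0032] → [-0.3069, -0.5206, -0.4442, 0.7611, -0.6177, 0.1980]
q̇ = J⁺·V = [-0.9280, 0.6390, 0.0790, -0.8190, -0.3540, -0.0910]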